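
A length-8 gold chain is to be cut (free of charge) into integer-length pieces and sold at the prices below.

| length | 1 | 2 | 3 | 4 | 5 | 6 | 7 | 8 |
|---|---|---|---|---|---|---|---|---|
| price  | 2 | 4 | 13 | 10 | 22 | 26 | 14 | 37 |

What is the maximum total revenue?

Build v[k] bottom-up: v[k] = max over allowed piece i of (p[i] + v[k−i]).
v[1] = 2
v[2] = max(2+2, 4+0) = 4
v[3] = max(2+4, 4+2, 13+0) = 13
v[4] = max(2+13, 4+4, 13+2, 10+0) = 15
v[5] = max(2+15, 4+13, 13+4, 10+2, 22+0) = 22
v[6] = max(2+22, 4+15, 13+13, 10+4, 22+2, 26+0) = 26
v[7] = max(2+26, 4+22, 13+15, …, 26+2, 14+0) = 28
v[8] = max(2+28, 4+26, 13+22, …, 14+2, 37+0) = 37
Best is to sell the whole 8-inch piece uncut for $37.

37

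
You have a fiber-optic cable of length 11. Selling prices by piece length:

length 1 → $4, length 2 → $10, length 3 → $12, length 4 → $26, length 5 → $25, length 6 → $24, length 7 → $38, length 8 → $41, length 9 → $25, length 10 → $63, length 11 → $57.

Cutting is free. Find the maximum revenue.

Build best[k] bottom-up: best[k] = max over allowed piece i of (p[i] + best[k−i]).
best[1] = 4
best[2] = 10
best[3] = 14  (first piece 1, then best[2]=10)
best[4] = 26
best[5] = 30  (first piece 1, then best[4]=26)
best[6] = 36  (first piece 2, then best[4]=26)
best[7] = 40  (first piece 1, then best[6]=36)
best[8] = 52  (first piece 4, then best[4]=26)
best[9] = 56  (first piece 1, then best[8]=52)
best[10] = 63
best[11] = 67  (first piece 1, then best[10]=63)
One optimal cutting: 10 + 1 → $63 + $4 = $67.

67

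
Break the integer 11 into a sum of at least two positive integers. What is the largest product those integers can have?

Let m[k] be the best product for length k (with at least one cut). For each first piece i, the rest contributes max(k−i, m[k−i]).
Small cases: m[2]=1, m[3]=2.
m[4] = 2*max(2,1) = 2*2 = 4
m[5] = 2*max(3,2) = 2*3 = 6
m[6] = 3*max(3,2) = 3*3 = 9
m[7] = 2*max(5,6) = 2*6 = 12
m[8] = 2*max(6,9) = 2*9 = 18
m[9] = 3*max(6,9) = 3*9 = 27
m[10] = 2*max(8,18) = 2*18 = 36
m[11] = 2*max(9,27) = 2*27 = 54
One optimal split: 3 + 3 + 3 + 2; product 3*3*3*2 = 54.

54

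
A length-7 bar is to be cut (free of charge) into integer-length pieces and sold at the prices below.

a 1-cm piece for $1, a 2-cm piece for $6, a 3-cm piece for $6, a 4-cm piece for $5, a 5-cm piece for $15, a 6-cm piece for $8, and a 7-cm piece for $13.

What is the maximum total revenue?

Build v[k] bottom-up: v[k] = max over allowed piece i of (p[i] + v[k−i]).
v[1] = 1
v[2] = max(1+1, 6+0) = 6
v[3] = max(1+6, 6+1, 6+0) = 7
v[4] = max(1+7, 6+6, 6+1, 5+0) = 12
v[5] = max(1+12, 6+7, 6+6, 5+1, 15+0) = 15
v[6] = max(1+15, 6+12, 6+7, 5+6, 15+1, 8+0) = 18
v[7] = max(1+18, 6+15, 6+12, …, 8+1, 13+0) = 21
One optimal cutting: 5 + 2 → $15 + $6 = $21.

21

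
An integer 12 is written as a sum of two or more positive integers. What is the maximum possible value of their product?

Define g[k] = max over 1≤i<k of i · max(k−i, g[k−i]); the inner max lets the remainder stay uncut if that's better.
g[2] = 1×max(1,0) = 1×1 = 1
g[3] = 1×max(2,1) = 1×2 = 2
g[4] = 2×max(2,1) = 2×2 = 4
g[5] = 2×max(3,2) = 2×3 = 6
g[6] = 3×max(3,2) = 3×3 = 9
g[7] = 2×max(5,6) = 2×6 = 12
g[8] = 2×max(6,9) = 2×9 = 18
g[9] = 3×max(6,9) = 3×9 = 27
g[10] = 2×max(8,18) = 2×18 = 36
g[11] = 2×max(9,27) = 2×27 = 54
g[12] = 3×max(9,27) = 3×27 = 81
One optimal split: 3 + 3 + 3 + 3; product 3×3×3×3 = 81.

81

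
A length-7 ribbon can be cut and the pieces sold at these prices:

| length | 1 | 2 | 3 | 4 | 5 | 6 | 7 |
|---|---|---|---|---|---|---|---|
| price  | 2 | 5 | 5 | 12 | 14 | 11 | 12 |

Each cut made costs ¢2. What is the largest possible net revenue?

Consider every possible first cut. r[k] is the best of p[i]+r[k−i] over all sellable i≤k, charging 2 whenever i<k.
r[1] = 2
r[2] = max(2+2-2, 5+0) = 5
r[3] = max(2+5-2, 5+2-2, 5+0) = 5
r[4] = max(2+5-2, 5+5-2, 5+2-2, 12+0) = 12
r[5] = max(2+12-2, 5+5-2, 5+5-2, 12+2-2, 14+0) = 14
r[6] = max(2+14-2, 5+12-2, 5+5-2, 12+5-2, 14+2-2, 11+0) = 15
r[7] = max(2+15-2, 5+14-2, 5+12-2, …, 11+2-2, 12+0) = 17
One optimal plan: pieces 5 + 2 (1 cut) → ¢19 − ¢2 = ¢17.

17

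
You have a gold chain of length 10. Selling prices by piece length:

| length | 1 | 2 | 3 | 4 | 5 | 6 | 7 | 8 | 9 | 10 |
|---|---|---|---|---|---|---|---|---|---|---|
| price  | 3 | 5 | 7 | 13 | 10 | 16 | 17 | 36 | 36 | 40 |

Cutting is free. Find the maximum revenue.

42

Build R[k] bottom-up: R[k] = max over allowed piece i of (p[i] + R[k−i]).
R[1] = 3
R[2] = max(3+3, 5+0) = 6
R[3] = max(3+6, 5+3, 7+0) = 9
R[4] = max(3+9, 5+6, 7+3, 13+0) = 13
R[5] = max(3+13, 5+9, 7+6, 13+3, 10+0) = 16
R[6] = max(3+16, 5+13, 7+9, 13+6, 10+3, 16+0) = 19
R[7] = max(3+19, 5+16, 7+13, …, 16+3, 17+0) = 22
R[8] = max(3+22, 5+19, 7+16, …, 17+3, 36+0) = 36
R[9] = max(3+36, 5+22, 7+19, …, 36+3, 36+0) = 39
R[10] = max(3+39, 5+36, 7+22, …, 36+3, 40+0) = 42
One optimal cutting: 8 + 1 + 1 → $36 + $3 + $3 = $42.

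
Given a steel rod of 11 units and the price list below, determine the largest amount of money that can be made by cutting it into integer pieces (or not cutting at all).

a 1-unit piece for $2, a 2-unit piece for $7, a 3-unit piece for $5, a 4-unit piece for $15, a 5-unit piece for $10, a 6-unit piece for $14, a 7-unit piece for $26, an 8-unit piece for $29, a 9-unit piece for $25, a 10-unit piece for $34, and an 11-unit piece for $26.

Let best[k] be the best obtainable value from length k. For each k, try every first piece i and keep the best of price[i] + best[k−i].
best[1] = 2
best[2] = max(2+2, 7+0) = 7
best[3] = max(2+7, 7+2, 5+0) = 9
best[4] = max(2+9, 7+7, 5+2, 15+0) = 15
best[5] = max(2+15, 7+9, 5+7, 15+2, 10+0) = 17
best[6] = max(2+17, 7+15, 5+9, 15+7, 10+2, 14+0) = 22
best[7] = max(2+22, 7+17, 5+15, …, 14+2, 26+0) = 26
best[8] = max(2+26, 7+22, 5+17, …, 26+2, 29+0) = 30
best[9] = max(2+30, 7+26, 5+22, …, 29+2, 25+0) = 33
best[10] = max(2+33, 7+30, 5+26, …, 25+2, 34+0) = 37
best[11] = max(2+37, 7+33, 5+30, …, 34+2, 26+0) = 41
One optimal cutting: 7 + 4 → $26 + $15 = $41.

41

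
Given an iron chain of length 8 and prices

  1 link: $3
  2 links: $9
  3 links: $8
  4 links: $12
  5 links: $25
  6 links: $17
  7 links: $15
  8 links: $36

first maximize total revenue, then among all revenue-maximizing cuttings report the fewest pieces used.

Let r[k] be the best obtainable value from length k. For each k, try every first piece i and keep the best of price[i] + r[k−i].
r[1] = 3
r[2] = max(3+3, 9+0) = 9
r[3] = max(3+9, 9+3, 8+0) = 12
r[4] = max(3+12, 9+9, 8+3, 12+0) = 18
r[5] = max(3+18, 9+12, 8+9, 12+3, 25+0) = 25
r[6] = max(3+25, 9+18, 8+12, 12+9, 25+3, 17+0) = 28
r[7] = max(3+28, 9+25, 8+18, …, 17+3, 15+0) = 34
r[8] = max(3+34, 9+28, 8+25, …, 15+3, 36+0) = 37
Maximum revenue is $37.
Now minimize piece count subject to staying optimal: for each k, pieces[k] = 1 + min over i with p[i]+r[k−i]=r[k] of pieces[k−i].
pieces[5] = 1
pieces[6] = 2
pieces[7] = 2
pieces[8] = 3

3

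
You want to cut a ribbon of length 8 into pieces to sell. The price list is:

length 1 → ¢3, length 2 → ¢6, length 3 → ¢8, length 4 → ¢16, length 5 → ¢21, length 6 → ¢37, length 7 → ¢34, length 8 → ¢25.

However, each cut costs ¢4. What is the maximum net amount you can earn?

Let net[k] be the best obtainable value from length k. For each k, try every first piece i and keep the best of price[i] + net[k−i] minus the 4 cut fee when i<k.
net[1] = 3
net[2] = max(3+3-4, 6+0) = 6
net[3] = max(3+6-4, 6+3-4, 8+0) = 8
net[4] = max(3+8-4, 6+6-4, 8+3-4, 16+0) = 16
net[5] = max(3+16-4, 6+8-4, 8+6-4, 16+3-4, 21+0) = 21
net[6] = max(3+21-4, 6+16-4, 8+8-4, 16+6-4, 21+3-4, 37+0) = 37
net[7] = max(3+37-4, 6+21-4, 8+16-4, …, 37+3-4, 34+0) = 36
net[8] = max(3+36-4, 6+37-4, 8+21-4, …, 34+3-4, 25+0) = 39
One optimal plan: pieces 6 + 2 (1 cut) → ¢43 − ¢4 = ¢39.

39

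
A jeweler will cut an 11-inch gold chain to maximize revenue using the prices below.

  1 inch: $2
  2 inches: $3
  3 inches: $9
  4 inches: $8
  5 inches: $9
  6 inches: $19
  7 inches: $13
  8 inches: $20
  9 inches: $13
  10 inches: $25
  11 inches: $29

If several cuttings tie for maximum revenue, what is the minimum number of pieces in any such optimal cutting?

Build r[k] bottom-up: r[k] = max over allowed piece i of (p[i] + r[k−i]).
r[1] = 2
r[2] = 4  (first piece 1, then r[1]=2)
r[3] = 9
r[4] = 11  (first piece 1, then r[3]=9)
r[5] = 13  (first piece 1, then r[4]=11)
r[6] = 19
r[7] = 21  (first piece 1, then r[6]=19)
r[8] = 23  (first piece 1, then r[7]=21)
r[9] = 28  (first piece 3, then r[6]=19)
r[10] = 30  (first piece 1, then r[9]=28)
r[11] = 32  (first piece 1, then r[10]=30)
Maximum revenue is $32.
Now minimize piece count subject to staying optimal: for each k, pieces[k] = 1 + min over i with p[i]+r[k−i]=r[k] of pieces[k−i].
pieces[8] = 3
pieces[9] = 2
pieces[10] = 3
pieces[11] = 4

4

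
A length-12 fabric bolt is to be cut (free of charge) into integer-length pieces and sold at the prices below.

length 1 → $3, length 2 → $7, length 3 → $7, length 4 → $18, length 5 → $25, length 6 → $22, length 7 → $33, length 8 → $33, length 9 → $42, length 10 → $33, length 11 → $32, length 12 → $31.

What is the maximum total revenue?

58

Build v[k] bottom-up: v[k] = max over allowed piece i of (p[i] + v[k−i]).
v[1] = 3
v[2] = max(3+3, 7+0) = 7
v[3] = max(3+7, 7+3, 7+0) = 10
v[4] = max(3+10, 7+7, 7+3, 18+0) = 18
v[5] = max(3+18, 7+10, 7+7, 18+3, 25+0) = 25
v[6] = max(3+25, 7+18, 7+10, 18+7, 25+3, 22+0) = 28
v[7] = max(3+28, 7+25, 7+18, …, 22+3, 33+0) = 33
v[8] = max(3+33, 7+28, 7+25, …, 33+3, 33+0) = 36
v[9] = max(3+36, 7+33, 7+28, …, 33+3, 42+0) = 43
v[10] = max(3+43, 7+36, 7+33, …, 42+3, 33+0) = 50
v[11] = max(3+50, 7+43, 7+36, …, 33+3, 32+0) = 53
v[12] = max(3+53, 7+50, 7+43, …, 32+3, 31+0) = 58
One optimal cutting: 7 + 5 → $33 + $25 = $58.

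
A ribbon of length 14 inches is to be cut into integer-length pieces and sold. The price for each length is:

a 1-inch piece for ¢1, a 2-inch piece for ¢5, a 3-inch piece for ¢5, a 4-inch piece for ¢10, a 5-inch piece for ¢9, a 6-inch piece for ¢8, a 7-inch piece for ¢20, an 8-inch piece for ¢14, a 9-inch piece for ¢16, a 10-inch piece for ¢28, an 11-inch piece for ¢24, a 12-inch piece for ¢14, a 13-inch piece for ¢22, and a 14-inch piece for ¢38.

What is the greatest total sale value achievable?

Build v[k] bottom-up: v[k] = max over allowed piece i of (p[i] + v[k−i]).
v[1] = 1
v[2] = max(1+1, 5+0) = 5
v[3] = max(1+5, 5+1, 5+0) = 6
v[4] = max(1+6, 5+5, 5+1, 10+0) = 10
v[5] = max(1+10, 5+6, 5+5, 10+1, 9+0) = 11
v[6] = max(1+11, 5+10, 5+6, 10+5, 9+1, 8+0) = 15
v[7] = max(1+15, 5+11, 5+10, …, 8+1, 20+0) = 20
v[8] = max(1+20, 5+15, 5+11, …, 20+1, 14+0) = 21
v[9] = max(1+21, 5+20, 5+15, …, 14+1, 16+0) = 25
v[10] = max(1+25, 5+21, 5+20, …, 16+1, 28+0) = 28
v[11] = max(1+28, 5+25, 5+21, …, 28+1, 24+0) = 30
v[12] = max(1+30, 5+28, 5+25, …, 24+1, 14+0) = 33
v[13] = max(1+33, 5+30, 5+28, …, 14+1, 22+0) = 35
v[14] = max(1+35, 5+33, 5+30, …, 22+1, 38+0) = 40
One optimal cutting: 7 + 7 → ¢20 + ¢20 = ¢40.

40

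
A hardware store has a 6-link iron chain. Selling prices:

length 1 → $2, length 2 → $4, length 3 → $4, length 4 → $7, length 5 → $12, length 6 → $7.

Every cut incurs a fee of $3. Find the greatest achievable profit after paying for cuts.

11

Consider every possible first cut. v[k] is the best of p[i]+v[k−i] over all sellable i≤k, charging 3 whenever i<k.
v[1] = 2
v[2] = max(2+2-3, 4+0) = 4
v[3] = max(2+4-3, 4+2-3, 4+0) = 4
v[4] = max(2+4-3, 4+4-3, 4+2-3, 7+0) = 7
v[5] = max(2+7-3, 4+4-3, 4+4-3, 7+2-3, 12+0) = 12
v[6] = max(2+12-3, 4+7-3, 4+4-3, 7+4-3, 12+2-3, 7+0) = 11
One optimal plan: pieces 5 + 1 (1 cut) → $14 − $3 = $11.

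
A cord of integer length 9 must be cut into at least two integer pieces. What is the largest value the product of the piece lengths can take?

27

Define g[k] = max over 1≤i<k of i · max(k−i, g[k−i]); the inner max lets the remainder stay uncut if that's better.
g[2] = 1×max(1,0) = 1×1 = 1
g[3] = 1×max(2,1) = 1×2 = 2
g[4] = 2×max(2,1) = 2×2 = 4
g[5] = 2×max(3,2) = 2×3 = 6
g[6] = 3×max(3,2) = 3×3 = 9
g[7] = 2×max(5,6) = 2×6 = 12
g[8] = 2×max(6,9) = 2×9 = 18
g[9] = 3×max(6,9) = 3×9 = 27
One optimal split: 3 + 3 + 3; product 3×3×3 = 27.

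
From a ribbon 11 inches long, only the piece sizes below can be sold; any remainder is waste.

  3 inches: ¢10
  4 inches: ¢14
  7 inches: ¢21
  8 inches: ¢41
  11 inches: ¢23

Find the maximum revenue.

51

Consider every possible first cut. r[k] is the best of p[i]+r[k−i] over all sellable i≤k.
r[1] = 0
r[2] = 0
r[3] = 10
r[4] = 14
r[5] = 14
r[6] = 20  (first piece 3, then r[3]=10)
r[7] = 24  (first piece 3, then r[4]=14)
r[8] = 41
r[9] = 41
r[10] = 41
r[11] = 51  (first piece 3, then r[8]=41)
One optimal cutting: 8 + 3 → ¢51.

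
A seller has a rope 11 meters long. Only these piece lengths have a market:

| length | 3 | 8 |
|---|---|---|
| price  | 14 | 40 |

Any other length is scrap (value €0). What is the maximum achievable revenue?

Build r[k] bottom-up: r[k] = max over allowed piece i of (p[i] + r[k−i]).
r[1] = 0
r[2] = 0
r[3] = 14
r[4] = 14
r[5] = 14
r[6] = 28  (first piece 3, then r[3]=14)
r[7] = 28
r[8] = max(14+14, 40+0) = 40
r[9] = max(14+28, 40+0) = 42
r[10] = max(14+28, 40+0) = 42
r[11] = max(14+40, 40+14) = 54
One optimal cutting: 8 + 3 → €54.

54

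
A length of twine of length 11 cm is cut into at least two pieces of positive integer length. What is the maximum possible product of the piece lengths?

Define P[k] = max over 1≤i<k of i · max(k−i, P[k−i]); the inner max lets the remainder stay uncut if that's better.
P[2] = 1·max(1,0) = 1·1 = 1
P[3] = max(1·2, 2·1) = 2
P[4] = max(1·3, 2·2, 3·1) = 4
P[5] = max(1·4, 2·3, 3·2, 4·1) = 6
P[6] = max(1·6, 2·4, 3·3, 4·2, 5·1) = 9
P[7] = max(1·9, 2·6, 3·4, 4·3, 5·2, 6·1) = 12
P[8] = max(1·12, 2·9, 3·6, …, 6·2, 7·1) = 18
P[9] = max(1·18, 2·12, 3·9, …, 7·2, 8·1) = 27
P[10] = max(1·27, 2·18, 3·12, …, 8·2, 9·1) = 36
P[11] = max(1·36, 2·27, 3·18, …, 9·2, 10·1) = 54
One optimal split: 3 + 3 + 3 + 2; product 3·3·3·2 = 54.

54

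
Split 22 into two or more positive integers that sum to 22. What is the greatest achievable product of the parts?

Let P[k] be the best product for length k (with at least one cut). For each first piece i, the rest contributes max(k−i, P[k−i]).
P[2] = 1·max(1,0) = 1·1 = 1
P[3] = max(1·2, 2·1) = 2
P[4] = max(1·3, 2·2, 3·1) = 4
P[5] = max(1·4, 2·3, 3·2, 4·1) = 6
P[6] = max(1·6, 2·4, 3·3, 4·2, 5·1) = 9
P[7] = max(1·9, 2·6, 3·4, 4·3, 5·2, 6·1) = 12
P[8] = max(1·12, 2·9, 3·6, …, 6·2, 7·1) = 18
P[9] = max(1·18, 2·12, 3·9, …, 7·2, 8·1) = 27
P[10] = max(1·27, 2·18, 3·12, …, 8·2, 9·1) = 36
P[11] = max(1·36, 2·27, 3·18, …, 9·2, 10·1) = 54
P[12] = max(1·54, 2·36, 3·27, …, 10·2, 11·1) = 81
P[13] = max(1·81, 2·54, 3·36, …, 11·2, 12·1) = 108
P[14] = max(1·108, 2·81, 3·54, …, 12·2, 13·1) = 162
P[15] = max(1·162, 2·108, 3·81, …, 13·2, 14·1) = 243
P[16] = max(1·243, 2·162, 3·108, …, 14·2, 15·1) = 324
P[17] = max(1·324, 2·243, 3·162, …, 15·2, 16·1) = 486
P[18] = max(1·486, 2·324, 3·243, …, 16·2, 17·1) = 729
P[19] = max(1·729, 2·486, 3·324, …, 17·2, 18·1) = 972
P[20] = max(1·972, 2·729, 3·486, …, 18·2, 19·1) = 1458
P[21] = max(1·1458, 2·972, 3·729, …, 19·2, 20·1) = 2187
P[22] = max(1·2187, 2·1458, 3·972, …, 20·2, 21·1) = 2916
One optimal split: 3 + 3 + 3 + 3 + 3 + 3 + 2 + 2; product 3·3·3·3·3·3·2·2 = 2916.

2916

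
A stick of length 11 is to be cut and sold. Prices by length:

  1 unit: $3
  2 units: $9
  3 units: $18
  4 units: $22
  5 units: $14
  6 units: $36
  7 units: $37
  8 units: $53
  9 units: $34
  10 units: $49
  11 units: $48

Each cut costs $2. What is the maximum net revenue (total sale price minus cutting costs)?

Consider every possible first cut. v[k] is the best of p[i]+v[k−i] over all sellable i≤k, charging 2 whenever i<k.
v[1] = 3
v[2] = 9
v[3] = 18
v[4] = 22
v[5] = 25  (first piece 2, then v[3]=18)
v[6] = 36
v[7] = 38  (first piece 3, then v[4]=22)
v[8] = 53
v[9] = 54  (first piece 1, then v[8]=53)
v[10] = 60  (first piece 2, then v[8]=53)
v[11] = 69  (first piece 3, then v[8]=53)
One optimal plan: pieces 8 + 3 (1 cut) → $71 − $2 = $69.

69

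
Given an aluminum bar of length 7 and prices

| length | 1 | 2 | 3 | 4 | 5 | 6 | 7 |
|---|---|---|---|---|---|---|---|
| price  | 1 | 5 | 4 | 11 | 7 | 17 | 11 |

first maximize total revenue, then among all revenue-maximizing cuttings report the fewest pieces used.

Consider every possible first cut. r[k] is the best of p[i]+r[k−i] over all sellable i≤k.
r[1] = 1
r[2] = max(1+1, 5+0) = 5
r[3] = max(1+5, 5+1, 4+0) = 6
r[4] = max(1+6, 5+5, 4+1, 11+0) = 11
r[5] = max(1+11, 5+6, 4+5, 11+1, 7+0) = 12
r[6] = max(1+12, 5+11, 4+6, 11+5, 7+1, 17+0) = 17
r[7] = max(1+17, 5+12, 4+11, …, 17+1, 11+0) = 18
Maximum revenue is $18.
Now minimize piece count subject to staying optimal: for each k, pieces[k] = 1 + min over i with p[i]+r[k−i]=r[k] of pieces[k−i].
pieces[4] = 1
pieces[5] = 2
pieces[6] = 1
pieces[7] = 2

2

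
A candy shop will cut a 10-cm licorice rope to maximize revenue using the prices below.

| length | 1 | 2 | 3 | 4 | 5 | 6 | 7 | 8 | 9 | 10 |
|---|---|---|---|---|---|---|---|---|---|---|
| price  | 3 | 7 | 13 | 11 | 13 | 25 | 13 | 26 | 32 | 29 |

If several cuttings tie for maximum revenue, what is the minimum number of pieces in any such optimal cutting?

4

Let r[k] be the best obtainable value from length k. For each k, try every first piece i and keep the best of price[i] + r[k−i].
r[1] = 3
r[2] = max(3+3, 7+0) = 7
r[3] = max(3+7, 7+3, 13+0) = 13
r[4] = max(3+13, 7+7, 13+3, 11+0) = 16
r[5] = max(3+16, 7+13, 13+7, 11+3, 13+0) = 20
r[6] = max(3+20, 7+16, 13+13, 11+7, 13+3, 25+0) = 26
r[7] = max(3+26, 7+20, 13+16, …, 25+3, 13+0) = 29
r[8] = max(3+29, 7+26, 13+20, …, 13+3, 26+0) = 33
r[9] = max(3+33, 7+29, 13+26, …, 26+3, 32+0) = 39
r[10] = max(3+39, 7+33, 13+29, …, 32+3, 29+0) = 42
Maximum revenue is ¢42.
Now minimize piece count subject to staying optimal: for each k, pieces[k] = 1 + min over i with p[i]+r[k−i]=r[k] of pieces[k−i].
pieces[7] = 3
pieces[8] = 3
pieces[9] = 3
pieces[10] = 4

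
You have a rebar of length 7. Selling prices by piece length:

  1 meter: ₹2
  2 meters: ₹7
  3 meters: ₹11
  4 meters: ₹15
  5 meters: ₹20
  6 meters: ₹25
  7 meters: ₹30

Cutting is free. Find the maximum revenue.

30

Build v[k] bottom-up: v[k] = max over allowed piece i of (p[i] + v[k−i]).
v[1] = 2
v[2] = max(2+2, 7+0) = 7
v[3] = max(2+7, 7+2, 11+0) = 11
v[4] = max(2+11, 7+7, 11+2, 15+0) = 15
v[5] = max(2+15, 7+11, 11+7, 15+2, 20+0) = 20
v[6] = max(2+20, 7+15, 11+11, 15+7, 20+2, 25+0) = 25
v[7] = max(2+25, 7+20, 11+15, …, 25+2, 30+0) = 30
Best is to sell the whole 7-meter piece uncut for ₹30.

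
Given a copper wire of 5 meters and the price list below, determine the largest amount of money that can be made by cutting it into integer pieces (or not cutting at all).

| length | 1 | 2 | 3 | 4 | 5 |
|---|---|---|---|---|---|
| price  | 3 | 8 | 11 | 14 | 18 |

Consider every possible first cut. v[k] is the best of p[i]+v[k−i] over all sellable i≤k.
v[1] = 3
v[2] = 8
v[3] = 11  (first piece 1, then v[2]=8)
v[4] = 16  (first piece 2, then v[2]=8)
v[5] = 19  (first piece 1, then v[4]=16)
One optimal cutting: 2 + 2 + 1 → €8 + €8 + €3 = €19.

19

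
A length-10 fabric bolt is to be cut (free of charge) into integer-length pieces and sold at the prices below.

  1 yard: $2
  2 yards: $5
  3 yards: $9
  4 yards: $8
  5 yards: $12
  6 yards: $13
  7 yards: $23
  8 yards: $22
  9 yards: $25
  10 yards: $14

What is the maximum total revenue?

Consider every possible first cut. r[k] is the best of p[i]+r[k−i] over all sellable i≤k.
r[1] = 2
r[2] = max(2+2, 5+0) = 5
r[3] = max(2+5, 5+2, 9+0) = 9
r[4] = max(2+9, 5+5, 9+2, 8+0) = 11
r[5] = max(2+11, 5+9, 9+5, 8+2, 12+0) = 14
r[6] = max(2+14, 5+11, 9+9, 8+5, 12+2, 13+0) = 18
r[7] = max(2+18, 5+14, 9+11, …, 13+2, 23+0) = 23
r[8] = max(2+23, 5+18, 9+14, …, 23+2, 22+0) = 25
r[9] = max(2+25, 5+23, 9+18, …, 22+2, 25+0) = 28
r[10] = max(2+28, 5+25, 9+23, …, 25+2, 14+0) = 32
One optimal cutting: 7 + 3 → $23 + $9 = $32.

32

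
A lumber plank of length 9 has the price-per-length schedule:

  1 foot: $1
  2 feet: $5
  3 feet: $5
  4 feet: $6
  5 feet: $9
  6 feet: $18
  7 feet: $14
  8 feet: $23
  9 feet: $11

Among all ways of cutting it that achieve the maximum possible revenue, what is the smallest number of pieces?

2

Let r[k] be the best obtainable value from length k. For each k, try every first piece i and keep the best of price[i] + r[k−i].
r[1] = 1
r[2] = 5
r[3] = 6  (first piece 1, then r[2]=5)
r[4] = 10  (first piece 2, then r[2]=5)
r[5] = 11  (first piece 1, then r[4]=10)
r[6] = 18
r[7] = 19  (first piece 1, then r[6]=18)
r[8] = 23  (first piece 2, then r[6]=18)
r[9] = 24  (first piece 1, then r[8]=23)
Maximum revenue is $24.
Now minimize piece count subject to staying optimal: for each k, pieces[k] = 1 + min over i with p[i]+r[k−i]=r[k] of pieces[k−i].
pieces[6] = 1
pieces[7] = 2
pieces[8] = 1
pieces[9] = 2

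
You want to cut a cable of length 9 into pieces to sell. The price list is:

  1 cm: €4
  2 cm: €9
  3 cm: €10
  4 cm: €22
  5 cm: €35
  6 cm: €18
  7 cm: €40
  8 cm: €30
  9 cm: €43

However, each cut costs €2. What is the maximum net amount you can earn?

55

Let net[k] be the best obtainable value from length k. For each k, try every first piece i and keep the best of price[i] + net[k−i] minus the 2 cut fee when i<k.
net[1] = 4
net[2] = max(4+4-2, 9+0) = 9
net[3] = max(4+9-2, 9+4-2, 10+0) = 11
net[4] = max(4+11-2, 9+9-2, 10+4-2, 22+0) = 22
net[5] = max(4+22-2, 9+11-2, 10+9-2, 22+4-2, 35+0) = 35
net[6] = max(4+35-2, 9+22-2, 10+11-2, 22+9-2, 35+4-2, 18+0) = 37
net[7] = max(4+37-2, 9+35-2, 10+22-2, …, 18+4-2, 40+0) = 42
net[8] = max(4+42-2, 9+37-2, 10+35-2, …, 40+4-2, 30+0) = 44
net[9] = max(4+44-2, 9+42-2, 10+37-2, …, 30+4-2, 43+0) = 55
One optimal plan: pieces 5 + 4 (1 cut) → €57 − €2 = €55.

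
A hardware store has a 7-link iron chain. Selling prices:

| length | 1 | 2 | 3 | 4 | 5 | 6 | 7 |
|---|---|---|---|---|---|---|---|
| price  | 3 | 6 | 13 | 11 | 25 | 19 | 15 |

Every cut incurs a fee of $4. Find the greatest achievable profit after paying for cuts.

27

Let r[k] be the best obtainable value from length k. For each k, try every first piece i and keep the best of price[i] + r[k−i] minus the 4 cut fee when i<k.
r[1] = 3
r[2] = 6
r[3] = 13
r[4] = 12  (first piece 1, then r[3]=13)
r[5] = 25
r[6] = 24  (first piece 1, then r[5]=25)
r[7] = 27  (first piece 2, then r[5]=25)
One optimal plan: pieces 5 + 2 (1 cut) → $31 − $4 = $27.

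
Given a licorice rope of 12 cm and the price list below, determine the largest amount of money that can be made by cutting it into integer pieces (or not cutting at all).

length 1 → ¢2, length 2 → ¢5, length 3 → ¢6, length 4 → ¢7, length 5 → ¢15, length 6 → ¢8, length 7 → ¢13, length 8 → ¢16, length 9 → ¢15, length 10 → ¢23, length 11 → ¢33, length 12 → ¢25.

35

Consider every possible first cut. v[k] is the best of p[i]+v[k−i] over all sellable i≤k.
v[1] = 2
v[2] = max(2+2, 5+0) = 5
v[3] = max(2+5, 5+2, 6+0) = 7
v[4] = max(2+7, 5+5, 6+2, 7+0) = 10
v[5] = max(2+10, 5+7, 6+5, 7+2, 15+0) = 15
v[6] = max(2+15, 5+10, 6+7, 7+5, 15+2, 8+0) = 17
v[7] = max(2+17, 5+15, 6+10, …, 8+2, 13+0) = 20
v[8] = max(2+20, 5+17, 6+15, …, 13+2, 16+0) = 22
v[9] = max(2+22, 5+20, 6+17, …, 16+2, 15+0) = 25
v[10] = max(2+25, 5+22, 6+20, …, 15+2, 23+0) = 30
v[11] = max(2+30, 5+25, 6+22, …, 23+2, 33+0) = 33
v[12] = max(2+33, 5+30, 6+25, …, 33+2, 25+0) = 35
One optimal cutting: 11 + 1 → ¢33 + ¢2 = ¢35.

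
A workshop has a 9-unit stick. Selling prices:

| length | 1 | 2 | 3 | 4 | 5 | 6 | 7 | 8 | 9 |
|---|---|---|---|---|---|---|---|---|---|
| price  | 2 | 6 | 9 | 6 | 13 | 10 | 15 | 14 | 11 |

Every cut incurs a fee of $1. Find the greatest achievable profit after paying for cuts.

25

Consider every possible first cut. net[k] is the best of p[i]+net[k−i] over all sellable i≤k, charging 1 whenever i<k.
net[1] = 2
net[2] = 6
net[3] = 9
net[4] = 11  (first piece 2, then net[2]=6)
net[5] = 14  (first piece 2, then net[3]=9)
net[6] = 17  (first piece 3, then net[3]=9)
net[7] = 19  (first piece 2, then net[5]=14)
net[8] = 22  (first piece 2, then net[6]=17)
net[9] = 25  (first piece 3, then net[6]=17)
One optimal plan: pieces 3 + 3 + 3 (2 cuts) → $27 − $2 = $25.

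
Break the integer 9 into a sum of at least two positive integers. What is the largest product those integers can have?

27

Fill g[k] for k=2..9: at each k try every first piece i and multiply by the better of (k−i) uncut or g[k−i].
g[2] = 1·max(1,0) = 1·1 = 1
g[3] = max(1·2, 2·1) = 2
g[4] = max(1·3, 2·2, 3·1) = 4
g[5] = max(1·4, 2·3, 3·2, 4·1) = 6
g[6] = max(1·6, 2·4, 3·3, 4·2, 5·1) = 9
g[7] = max(1·9, 2·6, 3·4, 4·3, 5·2, 6·1) = 12
g[8] = max(1·12, 2·9, 3·6, …, 6·2, 7·1) = 18
g[9] = max(1·18, 2·12, 3·9, …, 7·2, 8·1) = 27
One optimal split: 3 + 3 + 3; product 3·3·3 = 27.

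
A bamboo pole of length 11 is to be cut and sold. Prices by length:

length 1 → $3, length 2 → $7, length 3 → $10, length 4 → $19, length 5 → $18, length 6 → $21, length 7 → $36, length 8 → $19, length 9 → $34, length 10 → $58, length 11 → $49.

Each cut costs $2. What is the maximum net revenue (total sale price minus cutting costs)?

59

Build r[k] bottom-up: r[k] = max over allowed piece i of (p[i] + r[k−i]) − 2 per cut.
r[1] = 3
r[2] = 7
r[3] = 10
r[4] = 19
r[5] = 20  (first piece 1, then r[4]=19)
r[6] = 24  (first piece 2, then r[4]=19)
r[7] = 36
r[8] = 37  (first piece 1, then r[7]=36)
r[9] = 41  (first piece 2, then r[7]=36)
r[10] = 58
r[11] = 59  (first piece 1, then r[10]=58)
One optimal plan: pieces 10 + 1 (1 cut) → $61 − $2 = $59.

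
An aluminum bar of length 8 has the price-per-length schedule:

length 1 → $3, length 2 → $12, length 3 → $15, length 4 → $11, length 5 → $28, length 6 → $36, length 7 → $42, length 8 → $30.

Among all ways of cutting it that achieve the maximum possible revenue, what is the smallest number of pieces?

2

Let r[k] be the best obtainable value from length k. For each k, try every first piece i and keep the best of price[i] + r[k−i].
r[1] = 3
r[2] = max(3+3, 12+0) = 12
r[3] = max(3+12, 12+3, 15+0) = 15
r[4] = max(3+15, 12+12, 15+3, 11+0) = 24
r[5] = max(3+24, 12+15, 15+12, 11+3, 28+0) = 28
r[6] = max(3+28, 12+24, 15+15, 11+12, 28+3, 36+0) = 36
r[7] = max(3+36, 12+28, 15+24, …, 36+3, 42+0) = 42
r[8] = max(3+42, 12+36, 15+28, …, 42+3, 30+0) = 48
Maximum revenue is $48.
Now minimize piece count subject to staying optimal: for each k, pieces[k] = 1 + min over i with p[i]+r[k−i]=r[k] of pieces[k−i].
pieces[5] = 1
pieces[6] = 1
pieces[7] = 1
pieces[8] = 2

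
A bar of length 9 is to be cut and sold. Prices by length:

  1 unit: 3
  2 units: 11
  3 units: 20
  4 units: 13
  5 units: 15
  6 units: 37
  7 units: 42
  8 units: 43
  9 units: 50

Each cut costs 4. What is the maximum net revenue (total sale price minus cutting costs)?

53

Consider every possible first cut. net[k] is the best of p[i]+net[k−i] over all sellable i≤k, charging 4 whenever i<k.
net[1] = 3
net[2] = max(3+3-4, 11+0) = 11
net[3] = max(3+11-4, 11+3-4, 20+0) = 20
net[4] = max(3+20-4, 11+11-4, 20+3-4, 13+0) = 19
net[5] = max(3+19-4, 11+20-4, 20+11-4, 13+3-4, 15+0) = 27
net[6] = max(3+27-4, 11+19-4, 20+20-4, 13+11-4, 15+3-4, 37+0) = 37
net[7] = max(3+37-4, 11+27-4, 20+19-4, …, 37+3-4, 42+0) = 42
net[8] = max(3+42-4, 11+37-4, 20+27-4, …, 42+3-4, 43+0) = 44
net[9] = max(3+44-4, 11+42-4, 20+37-4, …, 43+3-4, 50+0) = 53
One optimal plan: pieces 6 + 3 (1 cut) → 57 − 4 = 53.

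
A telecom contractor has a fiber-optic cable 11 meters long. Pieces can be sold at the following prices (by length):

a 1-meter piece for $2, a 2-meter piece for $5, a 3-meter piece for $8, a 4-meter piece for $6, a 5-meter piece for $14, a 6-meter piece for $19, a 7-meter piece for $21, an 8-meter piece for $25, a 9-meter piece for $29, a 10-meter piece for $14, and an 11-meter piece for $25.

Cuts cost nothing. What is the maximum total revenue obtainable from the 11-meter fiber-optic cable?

Build best[k] bottom-up: best[k] = max over allowed piece i of (p[i] + best[k−i]).
best[1] = 2
best[2] = max(2+2, 5+0) = 5
best[3] = max(2+5, 5+2, 8+0) = 8
best[4] = max(2+8, 5+5, 8+2, 6+0) = 10
best[5] = max(2+10, 5+8, 8+5, 6+2, 14+0) = 14
best[6] = max(2+14, 5+10, 8+8, 6+5, 14+2, 19+0) = 19
best[7] = max(2+19, 5+14, 8+10, …, 19+2, 21+0) = 21
best[8] = max(2+21, 5+19, 8+14, …, 21+2, 25+0) = 25
best[9] = max(2+25, 5+21, 8+19, …, 25+2, 29+0) = 29
best[10] = max(2+29, 5+25, 8+21, …, 29+2, 14+0) = 31
best[11] = max(2+31, 5+29, 8+25, …, 14+2, 25+0) = 34
One optimal cutting: 9 + 2 → $29 + $5 = $34.

34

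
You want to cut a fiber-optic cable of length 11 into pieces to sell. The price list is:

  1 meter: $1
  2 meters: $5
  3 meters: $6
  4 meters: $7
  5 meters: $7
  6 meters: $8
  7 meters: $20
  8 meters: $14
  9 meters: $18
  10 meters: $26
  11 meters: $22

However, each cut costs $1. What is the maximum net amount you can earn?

Consider every possible first cut. net[k] is the best of p[i]+net[k−i] over all sellable i≤k, charging 1 whenever i<k.
net[1] = 1
net[2] = max(1+1-1, 5+0) = 5
net[3] = max(1+5-1, 5+1-1, 6+0) = 6
net[4] = max(1+6-1, 5+5-1, 6+1-1, 7+0) = 9
net[5] = max(1+9-1, 5+6-1, 6+5-1, 7+1-1, 7+0) = 10
net[6] = max(1+10-1, 5+9-1, 6+6-1, 7+5-1, 7+1-1, 8+0) = 13
net[7] = max(1+13-1, 5+10-1, 6+9-1, …, 8+1-1, 20+0) = 20
net[8] = max(1+20-1, 5+13-1, 6+10-1, …, 20+1-1, 14+0) = 20
net[9] = max(1+20-1, 5+20-1, 6+13-1, …, 14+1-1, 18+0) = 24
net[10] = max(1+24-1, 5+20-1, 6+20-1, …, 18+1-1, 26+0) = 26
net[11] = max(1+26-1, 5+24-1, 6+20-1, …, 26+1-1, 22+0) = 28
One optimal plan: pieces 7 + 2 + 2 (2 cuts) → $30 − $2 = $28.

28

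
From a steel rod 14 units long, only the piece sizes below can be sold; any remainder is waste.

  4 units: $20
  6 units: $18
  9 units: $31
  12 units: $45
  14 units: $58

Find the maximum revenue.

60

Consider every possible first cut. best[k] is the best of p[i]+best[k−i] over all sellable i≤k.
best[1] = 0
best[2] = 0
best[3] = 0
best[4] = 20
best[5] = 20
best[6] = 20
best[7] = 20
best[8] = 40  (first piece 4, then best[4]=20)
best[9] = 40
best[10] = 40
best[11] = 40
best[12] = 60  (first piece 4, then best[8]=40)
best[13] = 60
best[14] = 60
One optimal cutting: pieces 4 + 4 + 4 with 2 units of scrap → $60.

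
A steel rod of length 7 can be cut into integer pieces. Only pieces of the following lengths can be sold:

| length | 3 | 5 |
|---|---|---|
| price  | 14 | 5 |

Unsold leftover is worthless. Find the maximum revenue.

28

Let r[k] be the best obtainable value from length k. For each k, try every first piece i and keep the best of price[i] + r[k−i].
r[1] = 0
r[2] = 0
r[3] = 14
r[4] = 14
r[5] = 14
r[6] = 28  (first piece 3, then r[3]=14)
r[7] = 28
One optimal cutting: pieces 3 + 3 with 1 unit of scrap → $28.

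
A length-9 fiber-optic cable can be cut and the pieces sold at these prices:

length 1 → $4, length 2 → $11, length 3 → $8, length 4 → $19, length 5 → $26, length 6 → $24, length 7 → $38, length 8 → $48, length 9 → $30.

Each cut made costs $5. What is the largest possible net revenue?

47

Consider every possible first cut. r[k] is the best of p[i]+r[k−i] over all sellable i≤k, charging 5 whenever i<k.
r[1] = 4
r[2] = max(4+4-5, 11+0) = 11
r[3] = max(4+11-5, 11+4-5, 8+0) = 10
r[4] = max(4+10-5, 11+11-5, 8+4-5, 19+0) = 19
r[5] = max(4+19-5, 11+10-5, 8+11-5, 19+4-5, 26+0) = 26
r[6] = max(4+26-5, 11+19-5, 8+10-5, 19+11-5, 26+4-5, 24+0) = 25
r[7] = max(4+25-5, 11+26-5, 8+19-5, …, 24+4-5, 38+0) = 38
r[8] = max(4+38-5, 11+25-5, 8+26-5, …, 38+4-5, 48+0) = 48
r[9] = max(4+48-5, 11+38-5, 8+25-5, …, 48+4-5, 30+0) = 47
One optimal plan: pieces 8 + 1 (1 cut) → $52 − $5 = $47.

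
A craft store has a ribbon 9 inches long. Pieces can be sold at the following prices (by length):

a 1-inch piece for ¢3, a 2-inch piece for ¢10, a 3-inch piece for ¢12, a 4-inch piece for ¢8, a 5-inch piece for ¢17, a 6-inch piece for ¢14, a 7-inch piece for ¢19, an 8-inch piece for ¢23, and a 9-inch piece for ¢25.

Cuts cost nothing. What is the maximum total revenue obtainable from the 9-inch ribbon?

Build v[k] bottom-up: v[k] = max over allowed piece i of (p[i] + v[k−i]).
v[1] = 3
v[2] = max(3+3, 10+0) = 10
v[3] = max(3+10, 10+3, 12+0) = 13
v[4] = max(3+13, 10+10, 12+3, 8+0) = 20
v[5] = max(3+20, 10+13, 12+10, 8+3, 17+0) = 23
v[6] = max(3+23, 10+20, 12+13, 8+10, 17+3, 14+0) = 30
v[7] = max(3+30, 10+23, 12+20, …, 14+3, 19+0) = 33
v[8] = max(3+33, 10+30, 12+23, …, 19+3, 23+0) = 40
v[9] = max(3+40, 10+33, 12+30, …, 23+3, 25+0) = 43
One optimal cutting: 2 + 2 + 2 + 2 + 1 → ¢10 + ¢10 + ¢10 + ¢10 + ¢3 = ¢43.

43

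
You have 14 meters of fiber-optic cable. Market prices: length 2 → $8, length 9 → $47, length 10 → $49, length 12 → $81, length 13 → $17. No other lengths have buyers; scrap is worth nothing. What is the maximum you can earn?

Build f[k] bottom-up: f[k] = max over allowed piece i of (p[i] + f[k−i]).
f[1] = 0
f[2] = 8
f[3] = 8
f[4] = 16  (first piece 2, then f[2]=8)
f[5] = 16
f[6] = 24  (first piece 2, then f[4]=16)
f[7] = 24
f[8] = 32  (first piece 2, then f[6]=24)
f[9] = 47
f[10] = 49
f[11] = 55  (first piece 2, then f[9]=47)
f[12] = 81
f[13] = 81
f[14] = 89  (first piece 2, then f[12]=81)
One optimal cutting: 12 + 2 → $89.

89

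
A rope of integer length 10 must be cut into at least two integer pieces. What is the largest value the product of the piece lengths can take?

Define P[k] = max over 1≤i<k of i · max(k−i, P[k−i]); the inner max lets the remainder stay uncut if that's better.
P[2] = 1×max(1,0) = 1×1 = 1
P[3] = 1×max(2,1) = 1×2 = 2
P[4] = 2×max(2,1) = 2×2 = 4
P[5] = 2×max(3,2) = 2×3 = 6
P[6] = 3×max(3,2) = 3×3 = 9
P[7] = 2×max(5,6) = 2×6 = 12
P[8] = 2×max(6,9) = 2×9 = 18
P[9] = 3×max(6,9) = 3×9 = 27
P[10] = 2×max(8,18) = 2×18 = 36
One optimal split: 3 + 3 + 2 + 2; product 3×3×2×2 = 36.

36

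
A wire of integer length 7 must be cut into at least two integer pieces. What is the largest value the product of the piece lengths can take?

12

Fill g[k] for k=2..7: at each k try every first piece i and multiply by the better of (k−i) uncut or g[k−i].
g[2] = 1*max(1,0) = 1*1 = 1
g[3] = 1*max(2,1) = 1*2 = 2
g[4] = 2*max(2,1) = 2*2 = 4
g[5] = 2*max(3,2) = 2*3 = 6
g[6] = 3*max(3,2) = 3*3 = 9
g[7] = 2*max(5,6) = 2*6 = 12
One optimal split: 3 + 2 + 2; product 3*2*2 = 12.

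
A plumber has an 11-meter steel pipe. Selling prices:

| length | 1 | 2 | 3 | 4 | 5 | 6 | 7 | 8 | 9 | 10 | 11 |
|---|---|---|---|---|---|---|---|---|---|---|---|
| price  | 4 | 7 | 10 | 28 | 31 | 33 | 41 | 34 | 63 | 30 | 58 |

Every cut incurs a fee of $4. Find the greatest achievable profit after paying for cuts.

66

Consider every possible first cut. r[k] is the best of p[i]+r[k−i] over all sellable i≤k, charging 4 whenever i<k.
r[1] = 4
r[2] = max(4+4-4, 7+0) = 7
r[3] = max(4+7-4, 7+4-4, 10+0) = 10
r[4] = max(4+10-4, 7+7-4, 10+4-4, 28+0) = 28
r[5] = max(4+28-4, 7+10-4, 10+7-4, 28+4-4, 31+0) = 31
r[6] = max(4+31-4, 7+28-4, 10+10-4, 28+7-4, 31+4-4, 33+0) = 33
r[7] = max(4+33-4, 7+31-4, 10+28-4, …, 33+4-4, 41+0) = 41
r[8] = max(4+41-4, 7+33-4, 10+31-4, …, 41+4-4, 34+0) = 52
r[9] = max(4+52-4, 7+41-4, 10+33-4, …, 34+4-4, 63+0) = 63
r[10] = max(4+63-4, 7+52-4, 10+41-4, …, 63+4-4, 30+0) = 63
r[11] = max(4+63-4, 7+63-4, 10+52-4, …, 30+4-4, 58+0) = 66
One optimal plan: pieces 9 + 2 (1 cut) → $70 − $4 = $66.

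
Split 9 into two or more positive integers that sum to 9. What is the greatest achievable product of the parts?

27

Fill P[k] for k=2..9: at each k try every first piece i and multiply by the better of (k−i) uncut or P[k−i].
P[2] = 1·max(1,0) = 1·1 = 1
P[3] = 1·max(2,1) = 1·2 = 2
P[4] = 2·max(2,1) = 2·2 = 4
P[5] = 2·max(3,2) = 2·3 = 6
P[6] = 3·max(3,2) = 3·3 = 9
P[7] = 2·max(5,6) = 2·6 = 12
P[8] = 2·max(6,9) = 2·9 = 18
P[9] = 3·max(6,9) = 3·9 = 27
One optimal split: 3 + 3 + 3; product 3·3·3 = 27.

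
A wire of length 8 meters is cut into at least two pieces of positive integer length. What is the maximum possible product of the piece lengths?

Define m[k] = max over 1≤i<k of i · max(k−i, m[k−i]); the inner max lets the remainder stay uncut if that's better.
Small cases: m[2]=1, m[3]=2.
m[4] = max(1*3, 2*2, 3*1) = 4
m[5] = max(1*4, 2*3, 3*2, 4*1) = 6
m[6] = max(1*6, 2*4, 3*3, 4*2, 5*1) = 9
m[7] = max(1*9, 2*6, 3*4, 4*3, 5*2, 6*1) = 12
m[8] = max(1*12, 2*9, 3*6, …, 6*2, 7*1) = 18
One optimal split: 3 + 3 + 2; product 3*3*2 = 18.

18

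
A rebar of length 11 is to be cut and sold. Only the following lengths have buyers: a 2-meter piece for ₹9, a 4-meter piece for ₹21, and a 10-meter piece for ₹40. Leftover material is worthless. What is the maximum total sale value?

51

Let best[k] be the best obtainable value from length k. For each k, try every first piece i and keep the best of price[i] + best[k−i].
best[1] = 0
best[2] = 9
best[3] = 9
best[4] = 21
best[5] = 21
best[6] = 30  (first piece 2, then best[4]=21)
best[7] = 30
best[8] = 42  (first piece 4, then best[4]=21)
best[9] = 42
best[10] = 51  (first piece 2, then best[8]=42)
best[11] = 51
One optimal cutting: pieces 4 + 4 + 2 with 1 meter of scrap → ₹51.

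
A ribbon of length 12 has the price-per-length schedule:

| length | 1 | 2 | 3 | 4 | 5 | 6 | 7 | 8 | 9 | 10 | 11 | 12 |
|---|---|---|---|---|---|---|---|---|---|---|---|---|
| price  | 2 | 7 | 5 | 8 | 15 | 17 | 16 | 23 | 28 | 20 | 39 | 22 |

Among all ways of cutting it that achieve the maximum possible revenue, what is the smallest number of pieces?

6

Let r[k] be the best obtainable value from length k. For each k, try every first piece i and keep the best of price[i] + r[k−i].
r[1] = 2
r[2] = max(2+2, 7+0) = 7
r[3] = max(2+7, 7+2, 5+0) = 9
r[4] = max(2+9, 7+7, 5+2, 8+0) = 14
r[5] = max(2+14, 7+9, 5+7, 8+2, 15+0) = 16
r[6] = max(2+16, 7+14, 5+9, 8+7, 15+2, 17+0) = 21
r[7] = max(2+21, 7+16, 5+14, …, 17+2, 16+0) = 23
r[8] = max(2+23, 7+21, 5+16, …, 16+2, 23+0) = 28
r[9] = max(2+28, 7+23, 5+21, …, 23+2, 28+0) = 30
r[10] = max(2+30, 7+28, 5+23, …, 28+2, 20+0) = 35
r[11] = max(2+35, 7+30, 5+28, …, 20+2, 39+0) = 39
r[12] = max(2+39, 7+35, 5+30, …, 39+2, 22+0) = 42
Maximum revenue is ¢42.
Now minimize piece count subject to staying optimal: for each k, pieces[k] = 1 + min over i with p[i]+r[k−i]=r[k] of pieces[k−i].
pieces[9] = 5
pieces[10] = 5
pieces[11] = 1
pieces[12] = 6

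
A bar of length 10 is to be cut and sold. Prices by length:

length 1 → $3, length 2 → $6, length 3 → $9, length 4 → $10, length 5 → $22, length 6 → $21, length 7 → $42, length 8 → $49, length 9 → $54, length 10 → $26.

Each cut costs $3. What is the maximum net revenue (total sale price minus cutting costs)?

Consider every possible first cut. r[k] is the best of p[i]+r[k−i] over all sellable i≤k, charging 3 whenever i<k.
r[1] = 3
r[2] = max(3+3-3, 6+0) = 6
r[3] = max(3+6-3, 6+3-3, 9+0) = 9
r[4] = max(3+9-3, 6+6-3, 9+3-3, 10+0) = 10
r[5] = max(3+10-3, 6+9-3, 9+6-3, 10+3-3, 22+0) = 22
r[6] = max(3+22-3, 6+10-3, 9+9-3, 10+6-3, 22+3-3, 21+0) = 22
r[7] = max(3+22-3, 6+22-3, 9+10-3, …, 21+3-3, 42+0) = 42
r[8] = max(3+42-3, 6+22-3, 9+22-3, …, 42+3-3, 49+0) = 49
r[9] = max(3+49-3, 6+42-3, 9+22-3, …, 49+3-3, 54+0) = 54
r[10] = max(3+54-3, 6+49-3, 9+42-3, …, 54+3-3, 26+0) = 54
One optimal plan: pieces 9 + 1 (1 cut) → $57 − $3 = $54.

54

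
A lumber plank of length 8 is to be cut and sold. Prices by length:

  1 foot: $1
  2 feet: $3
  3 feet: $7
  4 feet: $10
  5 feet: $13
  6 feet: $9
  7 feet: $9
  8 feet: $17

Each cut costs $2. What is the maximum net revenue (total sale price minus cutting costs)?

Let r[k] be the best obtainable value from length k. For each k, try every first piece i and keep the best of price[i] + r[k−i] minus the 2 cut fee when i<k.
r[1] = 1
r[2] = max(1+1-2, 3+0) = 3
r[3] = max(1+3-2, 3+1-2, 7+0) = 7
r[4] = max(1+7-2, 3+3-2, 7+1-2, 10+0) = 10
r[5] = max(1+10-2, 3+7-2, 7+3-2, 10+1-2, 13+0) = 13
r[6] = max(1+13-2, 3+10-2, 7+7-2, 10+3-2, 13+1-2, 9+0) = 12
r[7] = max(1+12-2, 3+13-2, 7+10-2, …, 9+1-2, 9+0) = 15
r[8] = max(1+15-2, 3+12-2, 7+13-2, …, 9+1-2, 17+0) = 18
One optimal plan: pieces 5 + 3 (1 cut) → $20 − $2 = $18.

18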